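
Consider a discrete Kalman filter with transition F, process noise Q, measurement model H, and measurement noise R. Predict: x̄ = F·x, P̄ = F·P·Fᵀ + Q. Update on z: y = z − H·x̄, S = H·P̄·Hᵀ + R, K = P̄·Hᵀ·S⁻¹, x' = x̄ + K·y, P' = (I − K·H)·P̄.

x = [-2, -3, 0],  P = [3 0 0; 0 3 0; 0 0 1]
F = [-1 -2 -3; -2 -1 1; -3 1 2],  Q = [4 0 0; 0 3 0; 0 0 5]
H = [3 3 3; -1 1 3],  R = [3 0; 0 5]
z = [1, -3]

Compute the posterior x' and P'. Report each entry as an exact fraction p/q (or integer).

x' = [61006/113785, 18249/16255, -143769/113785]
P' = [152352/113785 -28667/16255 70247/113785; -28667/16255 59529/16255 -29097/16255; 70247/113785 -29097/16255 136907/113785]

x̄ = F·x = [8, 7, 3]
P̄ = F·P·Fᵀ + Q = [28 9 -3; 9 19 17; -3 17 39]
y = z − H·x̄ = [-53, -11]
S = H·P̄·Hᵀ + R = [1191 510; 510 505]
K = P̄·Hᵀ·S⁻¹ = [4386/22757 -28456/113785; 353/3251 181/16255; 695/22757 27359/113785]
x' = x̄ + K·y = [61006/113785, 18249/16255, -143769/113785]
P' = (I − K·H)·P̄ = [152352/113785 -28667/16255 70247/113785; -28667/16255 59529/16255 -29097/16255; 70247/113785 -29097/16255 136907/113785]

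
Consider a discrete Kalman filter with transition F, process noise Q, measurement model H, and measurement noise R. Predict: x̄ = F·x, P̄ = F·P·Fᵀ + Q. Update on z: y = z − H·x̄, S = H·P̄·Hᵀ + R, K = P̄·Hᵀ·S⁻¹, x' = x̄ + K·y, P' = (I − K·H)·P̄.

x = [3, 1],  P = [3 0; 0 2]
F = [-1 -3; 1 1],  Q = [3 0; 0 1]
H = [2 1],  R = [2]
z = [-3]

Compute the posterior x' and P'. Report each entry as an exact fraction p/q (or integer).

x' = [-213/68, 53/17]
P' = [111/68 -36/17; -36/17 66/17]

x̄ = F·x = [-6, 4]
P̄ = F·P·Fᵀ + Q = [24 -9; -9 6]
y = z − H·x̄ = [5]
S = H·P̄·Hᵀ + R = [68]
K = P̄·Hᵀ·S⁻¹ = [39/68; -3/17]
x' = x̄ + K·y = [-213/68, 53/17]
P' = (I − K·H)·P̄ = [111/68 -36/17; -36/17 66/17]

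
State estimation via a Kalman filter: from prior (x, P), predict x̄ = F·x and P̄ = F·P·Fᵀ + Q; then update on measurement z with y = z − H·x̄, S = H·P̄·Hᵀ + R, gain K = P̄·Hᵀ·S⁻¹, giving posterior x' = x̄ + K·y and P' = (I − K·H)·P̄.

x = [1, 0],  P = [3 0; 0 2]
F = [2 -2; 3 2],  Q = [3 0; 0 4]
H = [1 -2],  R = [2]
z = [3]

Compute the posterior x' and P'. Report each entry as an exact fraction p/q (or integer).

x̄ = F·x = [2, 3]
P̄ = F·P·Fᵀ + Q = [23 10; 10 39]
y = z − H·x̄ = [7]
S = H·P̄·Hᵀ + R = [141]
K = P̄·Hᵀ·S⁻¹ = [1/47; -68/141]
x' = x̄ + K·y = [101/47, -53/141]
P' = (I − K·H)·P̄ = [1078/47 538/47; 538/47 875/141]

x' = [101/47, -53/141]
P' = [1078/47 538/47; 538/47 875/141]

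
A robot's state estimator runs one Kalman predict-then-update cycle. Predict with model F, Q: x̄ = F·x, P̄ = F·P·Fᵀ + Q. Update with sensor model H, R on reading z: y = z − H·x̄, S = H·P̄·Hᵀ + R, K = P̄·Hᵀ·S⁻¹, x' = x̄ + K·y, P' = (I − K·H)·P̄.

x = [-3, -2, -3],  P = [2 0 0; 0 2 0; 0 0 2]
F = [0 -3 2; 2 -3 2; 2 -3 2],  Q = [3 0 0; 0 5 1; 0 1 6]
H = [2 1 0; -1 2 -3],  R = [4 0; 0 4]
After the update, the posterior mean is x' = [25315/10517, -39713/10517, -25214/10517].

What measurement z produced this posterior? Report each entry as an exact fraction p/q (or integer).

z = [1, -3]

x̄ = F·x = [0, -6, -6]
P̄ = F·P·Fᵀ + Q = [29 26 26; 26 39 35; 26 35 40]
S = H·P̄·Hᵀ + R = [263 -163; -163 181]
K = P̄·Hᵀ·S⁻¹ = [6239/21034 -773/21034; 3916/10517 447/10517; 3359/21034 -5807/21034]
x' − x̄ = [25315/10517, 23389/10517, 37888/10517] = K·y
y = (KᵀK)⁻¹·Kᵀ·(x' − x̄) = [7, -9]
z = y + H·x̄ = [7, -9] + [-6, 6] = [1, -3]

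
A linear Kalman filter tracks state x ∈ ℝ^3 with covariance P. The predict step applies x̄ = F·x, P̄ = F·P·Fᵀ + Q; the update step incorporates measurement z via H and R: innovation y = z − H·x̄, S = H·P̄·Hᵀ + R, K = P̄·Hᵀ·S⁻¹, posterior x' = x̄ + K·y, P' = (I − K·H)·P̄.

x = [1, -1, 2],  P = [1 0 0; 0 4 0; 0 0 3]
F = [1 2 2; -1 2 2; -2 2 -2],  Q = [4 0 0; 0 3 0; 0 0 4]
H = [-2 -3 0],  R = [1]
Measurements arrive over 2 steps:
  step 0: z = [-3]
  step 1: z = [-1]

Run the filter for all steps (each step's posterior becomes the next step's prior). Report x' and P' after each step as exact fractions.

step 0: x̄ = F·x = [3, 1, -8]
step 0: P̄ = F·P·Fᵀ + Q = [33 27 2; 27 32 6; 2 6 36]
step 0: y = z − H·x̄ = [6]
step 0: S = H·P̄·Hᵀ + R = [745]
step 0: K = P̄·Hᵀ·S⁻¹ = [-147/745; -30/149; -22/745]
step 0: x' = x̄ + K·y = [1353/745, -31/149, -6092/745]
step 0: P' = (I − K·H)·P̄ = [2976/745 -387/149 -1744/745; -387/149 268/149 234/149; -1744/745 234/149 26336/745]
step 1: x̄ = F·x = [-11141/745, -13847/745, 9168/745]
step 1: P̄ = F·P·Fᵀ + Q = [111304/745 117088/745 -91602/745; 117088/745 139991/745 -78934/745; -91602/745 -78934/745 117756/745]
step 1: y = z − H·x̄ = [-64568/745]
step 1: S = H·P̄·Hᵀ + R = [3110936/745]
step 1: K = P̄·Hᵀ·S⁻¹ = [-71734/388867; -654149/3110936; 210003/1555468]
step 1: x' = x̄ + K·y = [401817/388867, -140946/388867, 235254/388867]
step 1: P' = (I − K·H)·P̄ = [2840696/388867 -1869886/388867 -7372194/388867; -1869886/388867 10190775/3110936 19589183/1555468; -7372194/388867 19589183/1555468 63733671/777734]

step 0: x' = [1353/745, -31/149, -6092/745], P' = [2976/745 -387/149 -1744/745; -387/149 268/149 234/149; -1744/745 234/149 26336/745]
step 1: x' = [401817/388867, -140946/388867, 235254/388867], P' = [2840696/388867 -1869886/388867 -7372194/388867; -1869886/388867 10190775/3110936 19589183/1555468; -7372194/388867 19589183/1555468 63733671/777734]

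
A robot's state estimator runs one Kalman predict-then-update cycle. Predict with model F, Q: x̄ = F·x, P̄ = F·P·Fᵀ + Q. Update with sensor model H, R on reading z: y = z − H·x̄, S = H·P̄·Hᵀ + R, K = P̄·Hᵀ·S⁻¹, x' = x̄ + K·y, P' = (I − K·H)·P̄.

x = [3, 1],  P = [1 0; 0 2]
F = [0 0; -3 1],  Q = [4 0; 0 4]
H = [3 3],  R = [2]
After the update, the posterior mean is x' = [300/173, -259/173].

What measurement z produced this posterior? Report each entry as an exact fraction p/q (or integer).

x̄ = F·x = [0, -8]
P̄ = F·P·Fᵀ + Q = [4 0; 0 15]
S = H·P̄·Hᵀ + R = [173]
K = P̄·Hᵀ·S⁻¹ = [12/173; 45/173]
x' − x̄ = [300/173, 1125/173] = K·y
y = (KᵀK)⁻¹·Kᵀ·(x' − x̄) = [25]
z = y + H·x̄ = [25] + [-24] = [1]

z = [1]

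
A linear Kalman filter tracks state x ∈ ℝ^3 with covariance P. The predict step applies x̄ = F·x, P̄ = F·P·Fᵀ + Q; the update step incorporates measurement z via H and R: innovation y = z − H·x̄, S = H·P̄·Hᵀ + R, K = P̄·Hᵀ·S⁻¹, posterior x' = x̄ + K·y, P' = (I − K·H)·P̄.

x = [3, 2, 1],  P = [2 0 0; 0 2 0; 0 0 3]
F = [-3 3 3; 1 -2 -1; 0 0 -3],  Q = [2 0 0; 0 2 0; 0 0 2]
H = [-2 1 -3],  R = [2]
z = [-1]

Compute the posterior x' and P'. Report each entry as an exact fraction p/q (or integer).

x' = [152/67, -218/67, -153/67]
P' = [2911/67 -1011/67 -2265/67; -1011/67 564/67 855/67; -2265/67 855/67 1799/67]

x̄ = F·x = [0, -2, -3]
P̄ = F·P·Fᵀ + Q = [65 -27 -27; -27 15 9; -27 9 29]
y = z − H·x̄ = [-8]
S = H·P̄·Hᵀ + R = [268]
K = P̄·Hᵀ·S⁻¹ = [-19/67; 21/134; -6/67]
x' = x̄ + K·y = [152/67, -218/67, -153/67]
P' = (I − K·H)·P̄ = [2911/67 -1011/67 -2265/67; -1011/67 564/67 855/67; -2265/67 855/67 1799/67]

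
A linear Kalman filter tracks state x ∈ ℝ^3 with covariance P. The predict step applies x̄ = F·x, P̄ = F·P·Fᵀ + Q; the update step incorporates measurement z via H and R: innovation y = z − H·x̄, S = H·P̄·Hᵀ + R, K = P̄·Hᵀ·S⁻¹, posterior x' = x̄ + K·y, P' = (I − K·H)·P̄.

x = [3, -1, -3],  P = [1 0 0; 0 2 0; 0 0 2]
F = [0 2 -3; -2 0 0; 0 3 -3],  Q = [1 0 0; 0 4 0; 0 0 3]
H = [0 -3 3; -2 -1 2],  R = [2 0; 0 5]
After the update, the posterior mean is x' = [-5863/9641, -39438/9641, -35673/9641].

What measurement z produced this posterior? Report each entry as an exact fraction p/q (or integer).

x̄ = F·x = [7, -6, 6]
P̄ = F·P·Fᵀ + Q = [27 0 30; 0 8 0; 30 0 39]
S = H·P̄·Hᵀ + R = [425 78; 78 37]
K = P̄·Hᵀ·S⁻¹ = [2862/9641 -4470/9641; -264/9641 -1528/9641; 2925/9641 -1476/9641]
x' − x̄ = [-73350/9641, 18408/9641, -93519/9641] = K·y
y = (KᵀK)⁻¹·Kᵀ·(x' − x̄) = [-35, -6]
z = y + H·x̄ = [-35, -6] + [36, 4] = [1, -2]

z = [1, -2]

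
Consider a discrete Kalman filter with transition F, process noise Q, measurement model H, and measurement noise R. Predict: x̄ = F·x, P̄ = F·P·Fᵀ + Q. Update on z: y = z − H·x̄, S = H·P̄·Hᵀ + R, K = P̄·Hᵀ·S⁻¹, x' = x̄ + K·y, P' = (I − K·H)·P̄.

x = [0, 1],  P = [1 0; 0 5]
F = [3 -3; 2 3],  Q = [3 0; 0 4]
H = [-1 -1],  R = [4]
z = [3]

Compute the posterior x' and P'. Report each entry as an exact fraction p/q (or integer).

x̄ = F·x = [-3, 3]
P̄ = F·P·Fᵀ + Q = [57 -39; -39 53]
y = z − H·x̄ = [3]
S = H·P̄·Hᵀ + R = [36]
K = P̄·Hᵀ·S⁻¹ = [-1/2; -7/18]
x' = x̄ + K·y = [-9/2, 11/6]
P' = (I − K·H)·P̄ = [48 -46; -46 428/9]

x' = [-9/2, 11/6]
P' = [48 -46; -46 428/9]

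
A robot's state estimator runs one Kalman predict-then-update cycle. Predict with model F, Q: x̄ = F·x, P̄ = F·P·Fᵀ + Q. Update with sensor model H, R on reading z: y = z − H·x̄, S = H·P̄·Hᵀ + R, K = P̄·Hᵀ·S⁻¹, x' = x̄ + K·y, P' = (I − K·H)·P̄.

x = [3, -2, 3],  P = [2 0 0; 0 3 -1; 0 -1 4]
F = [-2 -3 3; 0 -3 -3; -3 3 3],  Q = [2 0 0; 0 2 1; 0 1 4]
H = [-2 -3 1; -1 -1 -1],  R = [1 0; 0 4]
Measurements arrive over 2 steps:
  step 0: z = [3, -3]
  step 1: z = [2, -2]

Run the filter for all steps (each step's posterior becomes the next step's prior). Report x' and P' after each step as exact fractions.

step 0: x' = [129878/12631, -97921/12631, 3548/12631], P' = [1881602/113679 -1333867/113679 -242995/113679; -1333867/113679 977060/113679 238367/113679; -242995/113679 238367/113679 258212/113679]
step 1: x' = [32349728237/4421272651, -47621838177/8842545302, 3640231959/8842545302], P' = [42942292040/4421272651 -31605881326/4421272651 -8939572594/4421272651; -31605881326/4421272651 48897920885/8842545302 18155813971/8842545302; -8939572594/4421272651 18155813971/8842545302 21159643677/8842545302]

step 0: x̄ = F·x = [9, -3, -6]
step 0: P̄ = F·P·Fᵀ + Q = [91 -9 21; -9 47 -44; 21 -44 67]
step 0: y = z − H·x̄ = [18, -3]
step 0: S = H·P̄·Hᵀ + R = [927 144; 144 145]
step 0: K = P̄·Hᵀ·S⁻¹ = [-4598/113679 -8465/12631; -25079/113679 3290/12631; 29101/113679 -7044/12631]
step 0: x' = x̄ + K·y = [129878/12631, -97921/12631, 3548/12631]
step 0: P' = (I − K·H)·P̄ = [1881602/113679 -1333867/113679 -242995/113679; -1333867/113679 977060/113679 238367/113679; -242995/113679 238367/113679 258212/113679]
step 1: x̄ = F·x = [44651/12631, 283119/12631, -672753/12631]
step 1: P̄ = F·P·Fᵀ + Q = [1490144/113679 -997180/37893 1487768/37893; -997180/37893 1737268/12631 -3276237/12631; 1487768/37893 -3276237/12631 6797856/12631]
step 1: y = z − H·x̄ = [1636674/12631, -370245/12631]
step 1: S = H·P̄·Hᵀ + R = [331138769/113679 -80760842/113679; -80760842/113679 22732238/113679]
step 1: K = P̄·Hᵀ·S⁻¹ = [-6512696/4421272651 -599209530/4421272651; -1057211690/4421272651 -960493051/8842545302; 1225246070/4421272651 -5359078115/8842545302]
step 1: x' = x̄ + K·y = [32349728237/4421272651, -47621838177/8842545302, 3640231959/8842545302]
step 1: P' = (I − K·H)·P̄ = [42942292040/4421272651 -31605881326/4421272651 -8939572594/4421272651; -31605881326/4421272651 48897920885/8842545302 18155813971/8842545302; -8939572594/4421272651 18155813971/8842545302 21159643677/8842545302]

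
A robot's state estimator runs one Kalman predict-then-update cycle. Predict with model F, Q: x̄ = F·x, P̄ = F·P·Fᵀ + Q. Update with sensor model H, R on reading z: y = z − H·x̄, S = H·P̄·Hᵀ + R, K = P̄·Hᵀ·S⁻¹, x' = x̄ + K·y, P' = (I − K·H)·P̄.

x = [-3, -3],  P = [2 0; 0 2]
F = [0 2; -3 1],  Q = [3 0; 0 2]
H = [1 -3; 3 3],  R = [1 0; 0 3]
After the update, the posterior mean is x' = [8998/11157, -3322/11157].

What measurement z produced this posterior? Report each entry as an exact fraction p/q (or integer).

x̄ = F·x = [-6, 6]
P̄ = F·P·Fᵀ + Q = [11 4; 4 22]
S = H·P̄·Hᵀ + R = [186 -189; -189 372]
K = P̄·Hᵀ·S⁻¹ = [2711/11157 909/3719; -2774/11157 310/3719]
x' − x̄ = [75940/11157, -70264/11157] = K·y
y = (KᵀK)⁻¹·Kᵀ·(x' − x̄) = [26, 2]
z = y + H·x̄ = [26, 2] + [-24, 0] = [2, 2]

z = [2, 2]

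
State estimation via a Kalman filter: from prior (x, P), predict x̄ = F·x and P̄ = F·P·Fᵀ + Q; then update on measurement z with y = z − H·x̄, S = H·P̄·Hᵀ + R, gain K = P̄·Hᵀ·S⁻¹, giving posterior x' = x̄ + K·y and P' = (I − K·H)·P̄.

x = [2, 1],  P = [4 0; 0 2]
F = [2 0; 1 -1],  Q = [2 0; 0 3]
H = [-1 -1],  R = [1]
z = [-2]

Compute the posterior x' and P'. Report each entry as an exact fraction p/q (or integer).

x̄ = F·x = [4, 1]
P̄ = F·P·Fᵀ + Q = [18 8; 8 9]
y = z − H·x̄ = [3]
S = H·P̄·Hᵀ + R = [44]
K = P̄·Hᵀ·S⁻¹ = [-13/22; -17/44]
x' = x̄ + K·y = [49/22, -7/44]
P' = (I − K·H)·P̄ = [29/11 -45/22; -45/22 107/44]

x' = [49/22, -7/44]
P' = [29/11 -45/22; -45/22 107/44]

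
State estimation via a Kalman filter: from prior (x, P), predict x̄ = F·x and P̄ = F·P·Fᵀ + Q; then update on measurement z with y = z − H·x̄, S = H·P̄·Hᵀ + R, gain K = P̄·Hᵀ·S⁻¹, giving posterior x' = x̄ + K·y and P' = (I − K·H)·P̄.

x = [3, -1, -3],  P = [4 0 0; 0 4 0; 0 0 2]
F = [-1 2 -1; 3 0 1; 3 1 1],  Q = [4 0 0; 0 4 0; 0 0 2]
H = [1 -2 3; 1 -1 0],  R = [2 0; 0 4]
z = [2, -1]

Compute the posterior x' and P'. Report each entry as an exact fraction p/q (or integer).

x' = [69/95, 954/475, 1677/950]
P' = [92/19 322/95 73/95; 322/95 2742/475 1348/475; 73/95 1348/475 1799/950]

x̄ = F·x = [-2, 6, 5]
P̄ = F·P·Fᵀ + Q = [26 -14 -6; -14 42 38; -6 38 44]
y = z − H·x̄ = [1, 7]
S = H·P̄·Hᵀ + R = [156 20; 20 100]
K = P̄·Hᵀ·S⁻¹ = [7/38 69/190; 17/95 -283/475; 147/380 -983/1900]
x' = x̄ + K·y = [69/95, 954/475, 1677/950]
P' = (I − K·H)·P̄ = [92/19 322/95 73/95; 322/95 2742/475 1348/475; 73/95 1348/475 1799/950]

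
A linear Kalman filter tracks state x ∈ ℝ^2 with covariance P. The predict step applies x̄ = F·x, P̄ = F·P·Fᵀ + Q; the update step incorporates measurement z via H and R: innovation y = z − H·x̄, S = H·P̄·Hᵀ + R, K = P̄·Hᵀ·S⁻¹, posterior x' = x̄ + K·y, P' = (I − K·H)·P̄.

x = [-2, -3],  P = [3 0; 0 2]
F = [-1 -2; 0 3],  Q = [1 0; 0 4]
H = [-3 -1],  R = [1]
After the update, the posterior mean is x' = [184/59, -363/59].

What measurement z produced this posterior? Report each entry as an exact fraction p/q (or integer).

x̄ = F·x = [8, -9]
P̄ = F·P·Fᵀ + Q = [12 -12; -12 22]
S = H·P̄·Hᵀ + R = [59]
K = P̄·Hᵀ·S⁻¹ = [-24/59; 14/59]
x' − x̄ = [-288/59, 168/59] = K·y
y = (KᵀK)⁻¹·Kᵀ·(x' − x̄) = [12]
z = y + H·x̄ = [12] + [-15] = [-3]

z = [-3]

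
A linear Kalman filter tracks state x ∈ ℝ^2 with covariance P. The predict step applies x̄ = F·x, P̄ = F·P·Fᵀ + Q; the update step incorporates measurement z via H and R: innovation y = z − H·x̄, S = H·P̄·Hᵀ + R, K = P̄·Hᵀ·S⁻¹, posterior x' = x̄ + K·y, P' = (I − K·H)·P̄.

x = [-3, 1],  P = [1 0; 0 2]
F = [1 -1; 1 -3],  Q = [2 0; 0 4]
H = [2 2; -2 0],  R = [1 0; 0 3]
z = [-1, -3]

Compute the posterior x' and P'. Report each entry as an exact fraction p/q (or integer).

x̄ = F·x = [-4, -6]
P̄ = F·P·Fᵀ + Q = [5 7; 7 23]
y = z − H·x̄ = [19, -11]
S = H·P̄·Hᵀ + R = [169 -48; -48 23]
K = P̄·Hᵀ·S⁻¹ = [72/1583 -538/1583; 708/1583 514/1583]
x' = x̄ + K·y = [954/1583, -1700/1583]
P' = (I − K·H)·P̄ = [807/1583 -771/1583; -771/1583 1125/1583]

x' = [954/1583, -1700/1583]
P' = [807/1583 -771/1583; -771/1583 1125/1583]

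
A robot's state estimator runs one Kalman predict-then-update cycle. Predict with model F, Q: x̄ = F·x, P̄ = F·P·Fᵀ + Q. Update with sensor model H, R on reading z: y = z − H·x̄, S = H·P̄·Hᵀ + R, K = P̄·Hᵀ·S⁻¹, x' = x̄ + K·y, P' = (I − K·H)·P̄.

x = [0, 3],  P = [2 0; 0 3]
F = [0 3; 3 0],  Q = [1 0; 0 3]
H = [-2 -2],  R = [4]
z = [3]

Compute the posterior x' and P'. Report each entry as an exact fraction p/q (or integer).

x̄ = F·x = [9, 0]
P̄ = F·P·Fᵀ + Q = [28 0; 0 21]
y = z − H·x̄ = [21]
S = H·P̄·Hᵀ + R = [200]
K = P̄·Hᵀ·S⁻¹ = [-7/25; -21/100]
x' = x̄ + K·y = [78/25, -441/100]
P' = (I − K·H)·P̄ = [308/25 -294/25; -294/25 609/50]

x' = [78/25, -441/100]
P' = [308/25 -294/25; -294/25 609/50]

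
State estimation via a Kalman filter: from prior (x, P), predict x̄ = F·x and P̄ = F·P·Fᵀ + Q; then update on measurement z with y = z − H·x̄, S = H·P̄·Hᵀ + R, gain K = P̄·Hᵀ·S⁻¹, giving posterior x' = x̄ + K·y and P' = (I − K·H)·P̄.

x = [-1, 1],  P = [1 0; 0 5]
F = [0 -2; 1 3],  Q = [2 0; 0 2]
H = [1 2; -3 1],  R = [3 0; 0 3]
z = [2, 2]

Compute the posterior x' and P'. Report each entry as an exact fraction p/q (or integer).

x̄ = F·x = [-2, 2]
P̄ = F·P·Fᵀ + Q = [22 -30; -30 48]
y = z − H·x̄ = [0, -6]
S = H·P̄·Hᵀ + R = [97 180; 180 429]
K = P̄·Hᵀ·S⁻¹ = [326/3071 -824/3071; 1158/3071 502/3071]
x' = x̄ + K·y = [-1198/3071, 3130/3071]
P' = (I − K·H)·P̄ = [846/3071 66/3071; 66/3071 1704/3071]

x' = [-1198/3071, 3130/3071]
P' = [846/3071 66/3071; 66/3071 1704/3071]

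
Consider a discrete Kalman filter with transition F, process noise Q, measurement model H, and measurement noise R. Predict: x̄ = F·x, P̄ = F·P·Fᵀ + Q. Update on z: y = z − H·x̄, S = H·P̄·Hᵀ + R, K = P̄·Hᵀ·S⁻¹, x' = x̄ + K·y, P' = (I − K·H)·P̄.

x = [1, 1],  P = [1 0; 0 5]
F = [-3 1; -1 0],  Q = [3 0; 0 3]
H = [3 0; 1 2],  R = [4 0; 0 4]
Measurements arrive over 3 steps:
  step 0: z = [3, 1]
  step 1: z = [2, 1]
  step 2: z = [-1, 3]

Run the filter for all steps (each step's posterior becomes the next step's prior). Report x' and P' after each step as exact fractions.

step 0: x' = [701/733, -66/733], P' = [304/733 -106/733; -106/733 606/733]
step 1: x' = [134731/255897, 15175/170598], P' = [103424/255897 -11762/85299; -11762/85299 22978/28433]
step 2: x' = [-22939521/87721097, 102026258/87721097], P' = [35428352/87721097 -12097894/87721097; -12097894/87721097 70885090/87721097]

step 0: x̄ = F·x = [-2, -1]
step 0: P̄ = F·P·Fᵀ + Q = [17 3; 3 4]
step 0: y = z − H·x̄ = [9, 5]
step 0: S = H·P̄·Hᵀ + R = [157 69; 69 49]
step 0: K = P̄·Hᵀ·S⁻¹ = [228/733 23/733; -159/1466 553/1466]
step 0: x' = x̄ + K·y = [701/733, -66/733]
step 0: P' = (I − K·H)·P̄ = [304/733 -106/733; -106/733 606/733]
step 1: x̄ = F·x = [-2169/733, -701/733]
step 1: P̄ = F·P·Fᵀ + Q = [6177/733 1018/733; 1018/733 2503/733]
step 1: y = z − H·x̄ = [7973/733, 4304/733]
step 1: S = H·P̄·Hᵀ + R = [58525/733 24639/733; 24639/733 23193/733]
step 1: K = P̄·Hᵀ·S⁻¹ = [25856/85299 8213/255897; -5881/56866 63053/170598]
step 1: x' = x̄ + K·y = [134731/255897, 15175/170598]
step 1: P' = (I − K·H)·P̄ = [103424/255897 -11762/85299; -11762/85299 22978/28433]
step 2: x̄ = F·x = [-254287/170598, -134731/255897]
step 2: P̄ = F·P·Fᵀ + Q = [235225/28433 115186/85299; 115186/85299 871115/255897]
step 2: y = z − H·x̄ = [197421/56866, 2837167/511794]
step 2: S = H·P̄·Hᵀ + R = [2230757/28433 936047/28433; 936047/28433 8007305/255897]
step 2: K = P̄·Hᵀ·S⁻¹ = [26571264/87721097 2808141/87721097; -18146841/175442194 64836143/175442194]
step 2: x' = x̄ + K·y = [-22939521/87721097, 102026258/87721097]
step 2: P' = (I − K·H)·P̄ = [35428352/87721097 -12097894/87721097; -12097894/87721097 70885090/87721097]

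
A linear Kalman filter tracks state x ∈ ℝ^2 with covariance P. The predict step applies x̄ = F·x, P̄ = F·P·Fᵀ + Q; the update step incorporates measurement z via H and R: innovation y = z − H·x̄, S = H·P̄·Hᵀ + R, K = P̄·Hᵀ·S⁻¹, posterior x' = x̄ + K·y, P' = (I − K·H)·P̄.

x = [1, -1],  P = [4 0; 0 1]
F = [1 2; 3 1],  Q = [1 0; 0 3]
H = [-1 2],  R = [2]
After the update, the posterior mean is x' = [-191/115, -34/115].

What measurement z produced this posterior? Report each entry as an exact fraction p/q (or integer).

z = [1]

x̄ = F·x = [-1, 2]
P̄ = F·P·Fᵀ + Q = [9 14; 14 40]
S = H·P̄·Hᵀ + R = [115]
K = P̄·Hᵀ·S⁻¹ = [19/115; 66/115]
x' − x̄ = [-76/115, -264/115] = K·y
y = (KᵀK)⁻¹·Kᵀ·(x' − x̄) = [-4]
z = y + H·x̄ = [-4] + [5] = [1]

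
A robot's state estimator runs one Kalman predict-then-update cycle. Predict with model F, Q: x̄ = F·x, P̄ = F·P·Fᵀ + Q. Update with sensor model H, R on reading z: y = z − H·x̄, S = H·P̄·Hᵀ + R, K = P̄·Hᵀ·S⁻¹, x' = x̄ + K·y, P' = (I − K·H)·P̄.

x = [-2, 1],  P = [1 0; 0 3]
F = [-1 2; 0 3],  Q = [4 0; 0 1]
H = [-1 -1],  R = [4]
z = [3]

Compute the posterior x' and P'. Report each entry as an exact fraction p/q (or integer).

x̄ = F·x = [4, 3]
P̄ = F·P·Fᵀ + Q = [17 18; 18 28]
y = z − H·x̄ = [10]
S = H·P̄·Hᵀ + R = [85]
K = P̄·Hᵀ·S⁻¹ = [-7/17; -46/85]
x' = x̄ + K·y = [-2/17, -41/17]
P' = (I − K·H)·P̄ = [44/17 -16/17; -16/17 264/85]

x' = [-2/17, -41/17]
P' = [44/17 -16/17; -16/17 264/85]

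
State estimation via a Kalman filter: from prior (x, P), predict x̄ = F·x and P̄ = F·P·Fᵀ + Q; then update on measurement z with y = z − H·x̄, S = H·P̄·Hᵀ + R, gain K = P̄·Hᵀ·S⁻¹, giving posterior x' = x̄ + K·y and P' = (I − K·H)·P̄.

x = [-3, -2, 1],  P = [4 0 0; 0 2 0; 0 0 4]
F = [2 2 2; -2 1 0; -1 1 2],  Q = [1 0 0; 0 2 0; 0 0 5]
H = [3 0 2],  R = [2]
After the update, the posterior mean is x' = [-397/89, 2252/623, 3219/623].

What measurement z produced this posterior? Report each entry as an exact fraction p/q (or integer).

x̄ = F·x = [-8, 4, 3]
P̄ = F·P·Fᵀ + Q = [41 -12 12; -12 20 10; 12 10 27]
S = H·P̄·Hᵀ + R = [623]
K = P̄·Hᵀ·S⁻¹ = [21/89; -16/623; 90/623]
x' − x̄ = [315/89, -240/623, 1350/623] = K·y
y = (KᵀK)⁻¹·Kᵀ·(x' − x̄) = [15]
z = y + H·x̄ = [15] + [-18] = [-3]

z = [-3]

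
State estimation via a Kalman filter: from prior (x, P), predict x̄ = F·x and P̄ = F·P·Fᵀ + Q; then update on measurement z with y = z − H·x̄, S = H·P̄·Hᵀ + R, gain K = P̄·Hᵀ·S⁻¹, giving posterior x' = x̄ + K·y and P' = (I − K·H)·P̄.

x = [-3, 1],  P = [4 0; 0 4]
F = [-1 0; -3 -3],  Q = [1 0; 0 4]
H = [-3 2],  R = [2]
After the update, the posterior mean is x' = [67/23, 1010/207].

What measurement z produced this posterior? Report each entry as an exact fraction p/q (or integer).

x̄ = F·x = [3, 6]
P̄ = F·P·Fᵀ + Q = [5 12; 12 76]
S = H·P̄·Hᵀ + R = [207]
K = P̄·Hᵀ·S⁻¹ = [1/23; 116/207]
x' − x̄ = [-2/23, -232/207] = K·y
y = (KᵀK)⁻¹·Kᵀ·(x' − x̄) = [-2]
z = y + H·x̄ = [-2] + [3] = [1]

z = [1]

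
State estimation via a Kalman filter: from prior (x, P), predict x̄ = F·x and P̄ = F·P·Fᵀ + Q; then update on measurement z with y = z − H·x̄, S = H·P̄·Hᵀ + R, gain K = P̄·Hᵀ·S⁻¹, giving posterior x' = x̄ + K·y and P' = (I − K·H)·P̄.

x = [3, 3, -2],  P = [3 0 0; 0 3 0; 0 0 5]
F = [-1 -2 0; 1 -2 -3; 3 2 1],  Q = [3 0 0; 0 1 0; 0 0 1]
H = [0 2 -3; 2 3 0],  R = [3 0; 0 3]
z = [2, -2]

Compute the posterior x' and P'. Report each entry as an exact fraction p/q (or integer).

x' = [-74013/13273, 83999/26546, 41767/26546]
P' = [138447/13273 -184797/26546 -125835/26546; -184797/26546 66018/13273 89667/26546; -125835/26546 89667/26546 34800/13273]

x̄ = F·x = [-9, 3, 13]
P̄ = F·P·Fᵀ + Q = [18 9 -21; 9 61 -18; -21 -18 45]
y = z − H·x̄ = [35, 7]
S = H·P̄·Hᵀ + R = [868 690; 690 732]
K = P̄·Hᵀ·S⁻¹ = [2637/26546 -201/26546; -1643/26546 4419/13273; -4911/13273 5777/26546]
x' = x̄ + K·y = [-74013/13273, 83999/26546, 41767/26546]
P' = (I − K·H)·P̄ = [138447/13273 -184797/26546 -125835/26546; -184797/26546 66018/13273 89667/26546; -125835/26546 89667/26546 34800/13273]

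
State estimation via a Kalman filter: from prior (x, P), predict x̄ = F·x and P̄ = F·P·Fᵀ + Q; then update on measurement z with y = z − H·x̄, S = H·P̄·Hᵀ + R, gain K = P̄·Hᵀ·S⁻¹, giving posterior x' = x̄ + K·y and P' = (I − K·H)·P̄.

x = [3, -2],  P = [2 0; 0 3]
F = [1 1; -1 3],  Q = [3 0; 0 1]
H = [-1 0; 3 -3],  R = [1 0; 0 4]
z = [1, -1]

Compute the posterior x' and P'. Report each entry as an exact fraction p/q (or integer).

x̄ = F·x = [1, -9]
P̄ = F·P·Fᵀ + Q = [8 7; 7 30]
y = z − H·x̄ = [2, -31]
S = H·P̄·Hᵀ + R = [9 -3; -3 220]
K = P̄·Hᵀ·S⁻¹ = [-1751/1971 1/657; -1747/1971 -214/657]
x' = x̄ + K·y = [-1624/1971, -1331/1971]
P' = (I − K·H)·P̄ = [1751/1971 1747/1971; 1747/1971 2603/1971]

x' = [-1624/1971, -1331/1971]
P' = [1751/1971 1747/1971; 1747/1971 2603/1971]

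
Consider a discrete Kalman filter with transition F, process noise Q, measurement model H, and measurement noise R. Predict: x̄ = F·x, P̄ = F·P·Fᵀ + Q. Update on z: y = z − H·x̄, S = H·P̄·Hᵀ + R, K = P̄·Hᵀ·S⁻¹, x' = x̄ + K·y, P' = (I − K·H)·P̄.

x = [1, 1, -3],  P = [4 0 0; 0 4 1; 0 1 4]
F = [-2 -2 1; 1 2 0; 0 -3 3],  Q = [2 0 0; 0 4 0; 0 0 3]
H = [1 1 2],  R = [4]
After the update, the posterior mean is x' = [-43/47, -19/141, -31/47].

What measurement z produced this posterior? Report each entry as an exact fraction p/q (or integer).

z = [-2]

x̄ = F·x = [-7, 3, -12]
P̄ = F·P·Fᵀ + Q = [34 -22 27; -22 24 -18; 27 -18 57]
S = H·P̄·Hᵀ + R = [282]
K = P̄·Hᵀ·S⁻¹ = [11/47; -17/141; 41/94]
x' − x̄ = [286/47, -442/141, 533/47] = K·y
y = (KᵀK)⁻¹·Kᵀ·(x' − x̄) = [26]
z = y + H·x̄ = [26] + [-28] = [-2]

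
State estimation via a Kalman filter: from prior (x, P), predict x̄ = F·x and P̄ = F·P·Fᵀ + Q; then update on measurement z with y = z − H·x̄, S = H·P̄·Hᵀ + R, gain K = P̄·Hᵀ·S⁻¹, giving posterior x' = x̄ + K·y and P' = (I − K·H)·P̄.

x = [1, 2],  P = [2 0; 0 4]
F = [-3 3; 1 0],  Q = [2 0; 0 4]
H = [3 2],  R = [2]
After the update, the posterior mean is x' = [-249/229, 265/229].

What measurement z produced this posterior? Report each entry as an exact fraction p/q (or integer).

z = [-1]

x̄ = F·x = [3, 1]
P̄ = F·P·Fᵀ + Q = [56 -6; -6 6]
S = H·P̄·Hᵀ + R = [458]
K = P̄·Hᵀ·S⁻¹ = [78/229; -3/229]
x' − x̄ = [-936/229, 36/229] = K·y
y = (KᵀK)⁻¹·Kᵀ·(x' − x̄) = [-12]
z = y + H·x̄ = [-12] + [11] = [-1]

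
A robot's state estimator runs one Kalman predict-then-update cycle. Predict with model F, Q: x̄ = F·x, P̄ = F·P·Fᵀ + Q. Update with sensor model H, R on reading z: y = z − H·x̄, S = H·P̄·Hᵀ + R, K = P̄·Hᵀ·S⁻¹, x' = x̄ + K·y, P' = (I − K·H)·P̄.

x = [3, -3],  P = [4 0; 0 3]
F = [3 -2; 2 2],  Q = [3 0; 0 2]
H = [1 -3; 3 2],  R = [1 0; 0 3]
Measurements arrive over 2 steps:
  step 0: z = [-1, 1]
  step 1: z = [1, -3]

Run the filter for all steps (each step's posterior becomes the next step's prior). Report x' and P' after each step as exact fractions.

step 0: x̄ = F·x = [15, 0]
step 0: P̄ = F·P·Fᵀ + Q = [51 12; 12 30]
step 0: y = z − H·x̄ = [-16, -44]
step 0: S = H·P̄·Hᵀ + R = [250 -111; -111 726]
step 0: K = P̄·Hᵀ·S⁻¹ = [10179/56393 15305/56393; -15324/56393 5114/56393]
step 0: x' = x̄ + K·y = [9611/56393, 20168/56393]
step 0: P' = (I − K·H)·P̄ = [14373/56393 1398/56393; 1398/56393 5574/56393]
step 1: x̄ = F·x = [-11503/56393, 59558/56393]
step 1: P̄ = F·P·Fᵀ + Q = [304056/56393 66738/56393; 66738/56393 203758/56393]
step 1: y = z − H·x̄ = [246570/56393, -253786/56393]
step 1: S = H·P̄·Hᵀ + R = [1793843/56393 -777546/56393; -777546/56393 4521571/56393]
step 1: K = P̄·Hᵀ·S⁻¹ = [22743342/133108909 34693368/133108909; -35281332/133108909 11823638/133108909]
step 1: x' = x̄ + K·y = [-83840495/133108909, -66892902/133108909]
step 1: P' = (I − K·H)·P̄ = [32520636/133108909 3259098/133108909; 3259098/133108909 12846810/133108909]

step 0: x' = [9611/56393, 20168/56393], P' = [14373/56393 1398/56393; 1398/56393 5574/56393]
step 1: x' = [-83840495/133108909, -66892902/133108909], P' = [32520636/133108909 3259098/133108909; 3259098/133108909 12846810/133108909]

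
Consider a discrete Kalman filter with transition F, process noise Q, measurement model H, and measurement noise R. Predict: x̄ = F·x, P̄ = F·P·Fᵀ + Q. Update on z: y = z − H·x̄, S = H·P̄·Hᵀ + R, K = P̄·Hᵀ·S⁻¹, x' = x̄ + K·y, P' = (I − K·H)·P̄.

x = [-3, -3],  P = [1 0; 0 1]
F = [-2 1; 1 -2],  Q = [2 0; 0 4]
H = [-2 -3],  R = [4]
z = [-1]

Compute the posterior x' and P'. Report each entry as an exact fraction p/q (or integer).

x' = [167/65, -71/65]
P' = [451/65 -298/65; -298/65 224/65]

x̄ = F·x = [3, 3]
P̄ = F·P·Fᵀ + Q = [7 -4; -4 9]
y = z − H·x̄ = [14]
S = H·P̄·Hᵀ + R = [65]
K = P̄·Hᵀ·S⁻¹ = [-2/65; -19/65]
x' = x̄ + K·y = [167/65, -71/65]
P' = (I − K·H)·P̄ = [451/65 -298/65; -298/65 224/65]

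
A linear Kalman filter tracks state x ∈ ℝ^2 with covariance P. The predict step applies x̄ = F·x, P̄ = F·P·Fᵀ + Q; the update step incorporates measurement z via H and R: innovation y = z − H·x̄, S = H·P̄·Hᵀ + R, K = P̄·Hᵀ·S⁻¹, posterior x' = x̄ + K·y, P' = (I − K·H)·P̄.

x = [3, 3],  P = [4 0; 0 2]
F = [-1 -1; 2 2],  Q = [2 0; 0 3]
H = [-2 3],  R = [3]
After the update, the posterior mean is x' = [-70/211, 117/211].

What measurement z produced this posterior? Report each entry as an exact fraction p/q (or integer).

x̄ = F·x = [-6, 12]
P̄ = F·P·Fᵀ + Q = [8 -12; -12 27]
S = H·P̄·Hᵀ + R = [422]
K = P̄·Hᵀ·S⁻¹ = [-26/211; 105/422]
x' − x̄ = [1196/211, -2415/211] = K·y
y = (KᵀK)⁻¹·Kᵀ·(x' − x̄) = [-46]
z = y + H·x̄ = [-46] + [48] = [2]

z = [2]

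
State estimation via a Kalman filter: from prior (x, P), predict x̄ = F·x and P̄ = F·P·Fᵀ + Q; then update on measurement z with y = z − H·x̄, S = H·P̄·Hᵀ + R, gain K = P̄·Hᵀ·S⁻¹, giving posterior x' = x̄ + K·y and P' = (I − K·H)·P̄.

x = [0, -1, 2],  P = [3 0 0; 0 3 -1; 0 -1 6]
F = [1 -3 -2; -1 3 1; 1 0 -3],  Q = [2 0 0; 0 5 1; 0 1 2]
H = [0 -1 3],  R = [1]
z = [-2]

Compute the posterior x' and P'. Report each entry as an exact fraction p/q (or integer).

x' = [404/211, -551/211, -326/211]
P' = [4241/211 -4175/211 -1378/211; -4175/211 17531/633 5821/633; -1378/211 5821/633 2003/633]

x̄ = F·x = [-1, -1, -6]
P̄ = F·P·Fᵀ + Q = [44 -33 30; -33 35 -11; 30 -11 59]
y = z − H·x̄ = [15]
S = H·P̄·Hᵀ + R = [633]
K = P̄·Hᵀ·S⁻¹ = [41/211; -68/633; 188/633]
x' = x̄ + K·y = [404/211, -551/211, -326/211]
P' = (I − K·H)·P̄ = [4241/211 -4175/211 -1378/211; -4175/211 17531/633 5821/633; -1378/211 5821/633 2003/633]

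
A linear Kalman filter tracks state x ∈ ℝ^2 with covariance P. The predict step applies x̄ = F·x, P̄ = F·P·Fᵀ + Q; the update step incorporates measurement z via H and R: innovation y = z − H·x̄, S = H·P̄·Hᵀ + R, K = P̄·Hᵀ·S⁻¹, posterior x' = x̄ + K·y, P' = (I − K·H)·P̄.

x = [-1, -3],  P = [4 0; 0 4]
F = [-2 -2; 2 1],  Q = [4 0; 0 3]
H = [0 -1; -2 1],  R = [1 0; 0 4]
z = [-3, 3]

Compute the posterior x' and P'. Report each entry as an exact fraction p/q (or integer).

x' = [-200/1367, 3669/1367]
P' = [1404/1367 408/1367; 408/1367 1100/1367]

x̄ = F·x = [8, -5]
P̄ = F·P·Fᵀ + Q = [36 -24; -24 23]
y = z − H·x̄ = [-8, 24]
S = H·P̄·Hᵀ + R = [24 -71; -71 267]
K = P̄·Hᵀ·S⁻¹ = [-408/1367 -600/1367; -1100/1367 71/1367]
x' = x̄ + K·y = [-200/1367, 3669/1367]
P' = (I − K·H)·P̄ = [1404/1367 408/1367; 408/1367 1100/1367]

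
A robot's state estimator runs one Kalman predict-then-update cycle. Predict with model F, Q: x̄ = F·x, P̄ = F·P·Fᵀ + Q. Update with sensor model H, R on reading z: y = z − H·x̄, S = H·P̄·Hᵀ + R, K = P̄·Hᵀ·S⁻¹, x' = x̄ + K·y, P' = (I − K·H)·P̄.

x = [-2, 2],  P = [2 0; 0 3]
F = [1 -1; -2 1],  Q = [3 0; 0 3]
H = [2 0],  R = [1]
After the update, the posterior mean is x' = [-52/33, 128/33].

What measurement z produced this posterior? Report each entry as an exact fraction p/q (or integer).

z = [-3]

x̄ = F·x = [-4, 6]
P̄ = F·P·Fᵀ + Q = [8 -7; -7 14]
S = H·P̄·Hᵀ + R = [33]
K = P̄·Hᵀ·S⁻¹ = [16/33; -14/33]
x' − x̄ = [80/33, -70/33] = K·y
y = (KᵀK)⁻¹·Kᵀ·(x' − x̄) = [5]
z = y + H·x̄ = [5] + [-8] = [-3]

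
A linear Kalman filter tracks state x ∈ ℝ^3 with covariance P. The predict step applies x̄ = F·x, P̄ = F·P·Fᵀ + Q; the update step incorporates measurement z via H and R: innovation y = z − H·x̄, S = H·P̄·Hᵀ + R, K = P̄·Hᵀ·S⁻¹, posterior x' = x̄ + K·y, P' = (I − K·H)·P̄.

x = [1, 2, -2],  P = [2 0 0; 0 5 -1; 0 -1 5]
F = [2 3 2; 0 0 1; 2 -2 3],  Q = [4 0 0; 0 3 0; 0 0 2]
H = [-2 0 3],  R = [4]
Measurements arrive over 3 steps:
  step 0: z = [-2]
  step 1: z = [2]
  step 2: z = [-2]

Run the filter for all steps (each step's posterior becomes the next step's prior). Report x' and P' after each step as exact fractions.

step 0: x̄ = F·x = [4, -2, -8]
step 0: P̄ = F·P·Fᵀ + Q = [65 7 3; 7 8 17; 3 17 87]
step 0: y = z − H·x̄ = [30]
step 0: S = H·P̄·Hᵀ + R = [1011]
step 0: K = P̄·Hᵀ·S⁻¹ = [-121/1011; 37/1011; 85/337]
step 0: x' = x̄ + K·y = [138/337, -304/337, -146/337]
step 0: P' = (I − K·H)·P̄ = [51074/1011 11554/1011 11296/337; 11554/1011 6719/1011 2584/337; 11296/337 2584/337 7644/337]
step 1: x̄ = F·x = [-928/337, -146/337, 446/337]
step 1: P̄ = F·P·Fᵀ + Q = [863315/1011 45632/337 702322/1011; 45632/337 8655/337 40356/337; 702322/1011 40356/337 660782/1011]
step 1: y = z − H·x̄ = [-2520/337]
step 1: S = H·P̄·Hᵀ + R = [976478/1011]
step 1: K = P̄·Hᵀ·S⁻¹ = [190168/488239; 44706/488239; 288851/488239]
step 1: x' = x̄ + K·y = [-2766496/488239, -545822/488239, -1513798/488239]
step 1: P' = (I − K·H)·P̄ = [345377167/488239 49292448/488239 230505002/488239; 49292448/488239 8585433/488239 32921240/488239; 230505002/488239 32921240/488239 154055136/488239]
step 2: x̄ = F·x = [-10198054/488239, -1513798/488239, -8982742/488239]
step 2: P̄ = F·P·Fᵀ + Q = [4907555337/488239 867883996/488239 4822568002/488239; 867883996/488239 155519853/488239 857332932/488239; 4822568002/488239 857332932/488239 4779988662/488239]
step 2: y = z − H·x̄ = [5575640/488239]
step 2: S = H·P̄·Hᵀ + R = [4781256238/488239]
step 2: K = P̄·Hᵀ·S⁻¹ = [2326296666/2390628119; 418115402/2390628119; 2347414991/2390628119]
step 2: x' = x̄ + K·y = [-23367985574/2390628119, -2637370438/2390628119, -17176126222/2390628119]
step 2: P' = (I − K·H)·P̄ = [1861439638569/2390628119 265171265540/2390628119 1244061487934/2390628119; 265171265540/2390628119 45365394541/2390628119 177338330896/2390628119; 1244061487934/2390628119 177338330896/2390628119 832504211944/2390628119]

step 0: x' = [138/337, -304/337, -146/337], P' = [51074/1011 11554/1011 11296/337; 11554/1011 6719/1011 2584/337; 11296/337 2584/337 7644/337]
step 1: x' = [-2766496/488239, -545822/488239, -1513798/488239], P' = [345377167/488239 49292448/488239 230505002/488239; 49292448/488239 8585433/488239 32921240/488239; 230505002/488239 32921240/488239 154055136/488239]
step 2: x' = [-23367985574/2390628119, -2637370438/2390628119, -17176126222/2390628119], P' = [1861439638569/2390628119 265171265540/2390628119 1244061487934/2390628119; 265171265540/2390628119 45365394541/2390628119 177338330896/2390628119; 1244061487934/2390628119 177338330896/2390628119 832504211944/2390628119]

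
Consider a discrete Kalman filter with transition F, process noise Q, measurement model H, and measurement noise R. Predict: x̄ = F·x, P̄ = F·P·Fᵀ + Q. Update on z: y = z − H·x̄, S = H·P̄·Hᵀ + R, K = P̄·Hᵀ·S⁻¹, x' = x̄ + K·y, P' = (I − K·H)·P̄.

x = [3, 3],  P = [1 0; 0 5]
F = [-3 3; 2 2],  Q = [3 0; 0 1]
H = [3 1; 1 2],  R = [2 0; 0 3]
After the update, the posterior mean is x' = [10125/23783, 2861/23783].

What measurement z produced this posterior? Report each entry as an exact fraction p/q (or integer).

x̄ = F·x = [0, 12]
P̄ = F·P·Fᵀ + Q = [57 24; 24 25]
S = H·P̄·Hᵀ + R = [684 389; 389 256]
K = P̄·Hᵀ·S⁻¹ = [9075/23783 -4035/23783; -3954/23783 12883/23783]
x' − x̄ = [10125/23783, -282535/23783] = K·y
y = (KᵀK)⁻¹·Kᵀ·(x' − x̄) = [-10, -25]
z = y + H·x̄ = [-10, -25] + [12, 24] = [2, -1]

z = [2, -1]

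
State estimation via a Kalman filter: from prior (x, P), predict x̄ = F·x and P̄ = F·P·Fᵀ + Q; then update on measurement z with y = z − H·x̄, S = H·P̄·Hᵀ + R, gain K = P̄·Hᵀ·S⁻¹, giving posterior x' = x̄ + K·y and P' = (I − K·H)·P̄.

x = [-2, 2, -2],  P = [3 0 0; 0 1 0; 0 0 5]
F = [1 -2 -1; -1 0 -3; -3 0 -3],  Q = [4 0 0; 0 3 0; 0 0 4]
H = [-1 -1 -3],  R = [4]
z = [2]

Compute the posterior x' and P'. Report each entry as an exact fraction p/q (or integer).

x̄ = F·x = [-4, 8, 12]
P̄ = F·P·Fᵀ + Q = [16 12 6; 12 51 54; 6 54 76]
y = z − H·x̄ = [42]
S = H·P̄·Hᵀ + R = [1139]
K = P̄·Hᵀ·S⁻¹ = [-46/1139; -225/1139; -288/1139]
x' = x̄ + K·y = [-6488/1139, -338/1139, 1572/1139]
P' = (I − K·H)·P̄ = [16108/1139 3318/1139 -6414/1139; 3318/1139 7464/1139 -3294/1139; -6414/1139 -3294/1139 3620/1139]

x' = [-6488/1139, -338/1139, 1572/1139]
P' = [16108/1139 3318/1139 -6414/1139; 3318/1139 7464/1139 -3294/1139; -6414/1139 -3294/1139 3620/1139]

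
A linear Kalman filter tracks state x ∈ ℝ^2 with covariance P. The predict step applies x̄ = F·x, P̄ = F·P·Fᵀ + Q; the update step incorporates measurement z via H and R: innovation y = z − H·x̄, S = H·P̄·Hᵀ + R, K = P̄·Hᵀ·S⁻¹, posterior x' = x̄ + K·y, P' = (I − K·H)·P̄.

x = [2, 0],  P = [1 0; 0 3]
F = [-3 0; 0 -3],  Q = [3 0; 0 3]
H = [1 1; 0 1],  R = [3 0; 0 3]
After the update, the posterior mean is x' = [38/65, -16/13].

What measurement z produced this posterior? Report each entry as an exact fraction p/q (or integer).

x̄ = F·x = [-6, 0]
P̄ = F·P·Fᵀ + Q = [12 0; 0 30]
S = H·P̄·Hᵀ + R = [45 30; 30 33]
K = P̄·Hᵀ·S⁻¹ = [44/65 -8/13; 2/13 10/13]
x' − x̄ = [428/65, -16/13] = K·y
y = (KᵀK)⁻¹·Kᵀ·(x' − x̄) = [7, -3]
z = y + H·x̄ = [7, -3] + [-6, 0] = [1, -3]

z = [1, -3]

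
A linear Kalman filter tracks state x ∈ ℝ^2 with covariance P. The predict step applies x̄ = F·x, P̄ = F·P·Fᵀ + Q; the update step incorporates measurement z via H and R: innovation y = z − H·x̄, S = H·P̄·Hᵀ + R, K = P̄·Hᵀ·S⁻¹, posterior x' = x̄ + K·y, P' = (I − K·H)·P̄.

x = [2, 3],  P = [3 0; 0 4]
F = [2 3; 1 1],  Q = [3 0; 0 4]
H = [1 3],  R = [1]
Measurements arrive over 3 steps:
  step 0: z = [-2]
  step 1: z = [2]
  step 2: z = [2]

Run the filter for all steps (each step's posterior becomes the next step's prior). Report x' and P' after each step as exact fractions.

step 0: x̄ = F·x = [13, 5]
step 0: P̄ = F·P·Fᵀ + Q = [51 18; 18 11]
step 0: y = z − H·x̄ = [-30]
step 0: S = H·P̄·Hᵀ + R = [259]
step 0: K = P̄·Hᵀ·S⁻¹ = [15/37; 51/259]
step 0: x' = x̄ + K·y = [31/37, -235/259]
step 0: P' = (I − K·H)·P̄ = [312/37 -99/37; -99/37 248/259]
step 1: x̄ = F·x = [-271/259, -18/259]
step 1: P̄ = F·P·Fᵀ + Q = [3429/259 1647/259; 1647/259 2082/259]
step 1: y = z − H·x̄ = [843/259]
step 1: S = H·P̄·Hᵀ + R = [32308/259]
step 1: K = P̄·Hᵀ·S⁻¹ = [4185/16154; 7893/32308]
step 1: x' = x̄ + K·y = [-3281/16154, 23445/32308]
step 1: P' = (I − K·H)·P̄ = [39312/8077 -24813/16154; -24813/16154 19173/32308]
step 2: x̄ = F·x = [57211/32308, 16883/32308]
step 2: P̄ = F·P·Fᵀ + Q = [302961/32308 123885/32308; 123885/32308 206401/32308]
step 2: y = z − H·x̄ = [-10811/8077]
step 2: S = H·P̄·Hᵀ + R = [734047/8077]
step 2: K = P̄·Hᵀ·S⁻¹ = [168654/734047; 185772/734047]
step 2: x' = x̄ + K·y = [4296433/2936188, 539729/2936188]
step 2: P' = (I − K·H)·P̄ = [13446939/2936188 -4257441/2936188; -4257441/2936188 1666843/2936188]

step 0: x' = [31/37, -235/259], P' = [312/37 -99/37; -99/37 248/259]
step 1: x' = [-3281/16154, 23445/32308], P' = [39312/8077 -24813/16154; -24813/16154 19173/32308]
step 2: x' = [4296433/2936188, 539729/2936188], P' = [13446939/2936188 -4257441/2936188; -4257441/2936188 1666843/2936188]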